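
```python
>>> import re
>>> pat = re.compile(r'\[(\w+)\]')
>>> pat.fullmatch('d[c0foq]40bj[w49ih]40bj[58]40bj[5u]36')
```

`fullmatch` succeeds only if the pattern covers the string from start to end.
Here there's no way to consume every character, so the call returns None.

None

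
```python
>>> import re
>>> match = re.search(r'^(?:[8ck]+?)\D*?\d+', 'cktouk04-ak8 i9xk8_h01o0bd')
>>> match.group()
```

'cktouk04'

This matches anchored at the start of the string; then one or more of one of [8ck] (lazy) (non-capturing group); then zero or more of a non-digit (lazy), then one or more of a digit.
`search` walks the string left to right and returns the first match it finds.
The match spans [0:8] → 'cktouk04'.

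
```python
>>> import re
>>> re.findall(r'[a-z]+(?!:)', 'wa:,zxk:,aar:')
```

The negative lookahead/lookbehind blocks any match where the forbidden context is present.
Scanning left to right: at [0:1] → 'w'; at [4:6] → 'zx'; at [9:11] → 'aa'.
With no groups in the pattern, `findall` gives back each whole match — 3 here.

['w', 'zx', 'aa']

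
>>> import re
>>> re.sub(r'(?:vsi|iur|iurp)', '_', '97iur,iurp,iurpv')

'97_,_p,_pv'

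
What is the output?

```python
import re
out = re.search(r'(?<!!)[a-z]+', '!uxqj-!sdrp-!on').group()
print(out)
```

xqj

Because the assertion is negative and zero-width, positions next to the forbidden text are skipped.
The match spans [2:5] → 'xqj'.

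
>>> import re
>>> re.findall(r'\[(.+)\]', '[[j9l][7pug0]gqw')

['[j9l][7pug0']

Because there's exactly one group, `findall` drops the full match and keeps group 1 from the one hit.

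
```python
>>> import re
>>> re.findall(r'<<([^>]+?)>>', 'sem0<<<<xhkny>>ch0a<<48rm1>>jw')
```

['<<xhkny', '48rm1']

Walking the string: at [4:15] match '<<<<xhkny>>', group 1 = '<<xhkny'; at [19:28] match '<<48rm1>>', group 1 = '48rm1'.
Because there's exactly one group, `findall` drops the full match and keeps group 1 from each hit.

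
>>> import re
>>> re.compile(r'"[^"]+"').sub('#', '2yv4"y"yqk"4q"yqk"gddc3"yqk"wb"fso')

Matches: at [4:7] → '"y"'; at [10:14] → '"4q"'; at [17:24] → '"gddc3"'; at [27:31] → '"wb"'.
Each match is replaced by '#'.

'2yv4#yqk#yqk#yqk#fso'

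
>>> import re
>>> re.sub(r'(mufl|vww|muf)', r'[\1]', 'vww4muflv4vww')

'[vww]4[mufl]v4[vww]'

Alternation tries branches left to right and keeps the first one that lets the overall match succeed at that position.
Matches: at [0:3] → 'vww'; at [4:8] → 'mufl'; at [10:13] → 'vww'.
Each match is replaced using the text its own group 1 captured.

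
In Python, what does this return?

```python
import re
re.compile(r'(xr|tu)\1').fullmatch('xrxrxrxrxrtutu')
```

None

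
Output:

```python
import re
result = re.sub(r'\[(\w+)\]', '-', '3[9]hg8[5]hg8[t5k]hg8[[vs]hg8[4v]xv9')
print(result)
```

3-hg8-hg8-hg8[-hg8-xv9

Matches: at [1:4] → '[9]'; at [7:10] → '[5]'; at [13:18] → '[t5k]'; at [22:26] → '[vs]'; at [29:33] → '[4v]'.
Each match is replaced by '-'.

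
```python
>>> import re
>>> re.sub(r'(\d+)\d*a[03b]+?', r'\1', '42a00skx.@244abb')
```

This matches one or more of a digit (captured); then zero or more of a digit, then a literal 'a'; then one or more of one of [03b] (lazy).
Matches: at [0:4] → '42a0'; at [10:15] → '244ab'.
The replacement refers to a captured group, so each match is rewritten using its own captured text.

'420skx.@244b'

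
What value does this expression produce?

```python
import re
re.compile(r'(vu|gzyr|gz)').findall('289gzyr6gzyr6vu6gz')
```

['gzyr', 'gzyr', 'vu', 'gz']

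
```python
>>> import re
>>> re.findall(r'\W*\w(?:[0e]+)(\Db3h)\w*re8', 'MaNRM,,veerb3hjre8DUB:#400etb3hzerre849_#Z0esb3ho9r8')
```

Pattern: zero or more of a non-word character, then a word character; then one or more of one of [0e] (non-capturing group); then a non-digit, then the literal 'b3h' (captured); then zero or more of a word character, then the literal 're8'.
Walking the string: at [5:18] match ',,veerb3hjre8', group 1 = 'rb3h'; at [21:37] match ':#400etb3hzerre8', group 1 = 'tb3h'.
With a single group, `findall` returns only what that group captured — 2 items.

['rb3h', 'tb3h']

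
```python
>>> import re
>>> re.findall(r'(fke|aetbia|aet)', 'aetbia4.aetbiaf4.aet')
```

['aetbia', 'aetbia', 'aet']

`|` is ordered: at each position the engine commits to the first alternative that works.
Scanning left to right: at [0:6] match 'aetbia', group 1 = 'aetbia'; at [8:14] match 'aetbia', group 1 = 'aetbia'; at [17:20] match 'aet', group 1 = 'aet'.
One capturing group, so `findall` returns just the captured substring from each match — 3 in all.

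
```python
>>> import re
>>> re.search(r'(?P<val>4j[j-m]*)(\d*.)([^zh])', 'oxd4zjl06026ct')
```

Pattern: the literal '4j', then zero or more of a character in [j-m] (captured as 'val'); then zero or more of a digit, then any character (captured); then any character except [zh] (captured).
Unlike `match`, `search` isn't anchored — it looks for the pattern anywhere in the string.
Here the pattern never matches, so the call returns None.

None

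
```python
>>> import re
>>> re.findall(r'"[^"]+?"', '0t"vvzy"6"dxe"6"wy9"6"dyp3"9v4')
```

['"vvzy"', '"dxe"', '"wy9"', '"dyp3"']

Scanning left to right: at [2:8] → '"vvzy"'; at [9:14] → '"dxe"'; at [15:20] → '"wy9"'; at [21:27] → '"dyp3"'.
`findall` yields the raw match text (4 of them) because the pattern has no groups.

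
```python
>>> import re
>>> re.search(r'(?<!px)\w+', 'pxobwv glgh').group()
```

'pxobwv'

Because the assertion is negative and zero-width, positions next to the forbidden text are skipped.
The match spans [0:6] → 'pxobwv'.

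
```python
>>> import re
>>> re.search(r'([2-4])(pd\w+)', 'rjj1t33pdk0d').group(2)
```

'pdk0d'

The match spans [6:12] → '3pdk0d'.
Captured: group 1 = '3', group 2 = 'pdk0d'.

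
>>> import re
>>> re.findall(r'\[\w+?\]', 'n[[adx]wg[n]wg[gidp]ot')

With no groups in the pattern, `findall` gives back each whole match — 3 here.

['[adx]', '[n]', '[gidp]']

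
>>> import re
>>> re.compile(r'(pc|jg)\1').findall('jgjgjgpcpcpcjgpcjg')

`\1` is not a pattern — it's the concrete string captured by group 1, re-applied verbatim.
Because there's exactly one group, `findall` drops the full match and keeps group 1 from each hit.

['jg', 'pc']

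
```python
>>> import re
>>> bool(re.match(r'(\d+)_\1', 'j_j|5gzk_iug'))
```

The backreference `\1` re-matches whatever the first group consumed, character for character.
With `match`, the pattern is implicitly anchored at the beginning.
Here position 0 doesn't satisfy it, so the call returns None, and `bool(None)` is False.

False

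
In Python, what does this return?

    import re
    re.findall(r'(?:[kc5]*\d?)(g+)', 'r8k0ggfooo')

This matches zero or more of one of [kc5], then optionally a digit (non-capturing group); then one or more of a literal 'g' (captured).
Matches: at [2:6] match 'k0gg', group 1 = 'gg'.
With a single group, `findall` returns only what that group captured — 1 item.

['gg']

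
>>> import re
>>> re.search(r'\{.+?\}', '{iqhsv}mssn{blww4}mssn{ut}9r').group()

A non-greedy quantifier consumes as few characters as it can — just enough that the remainder of the pattern still matches from where it stops; whatever follows it matches normally.
`search` walks the string left to right and returns the first match it finds.
The match spans [0:7] → '{iqhsv}'.

'{iqhsv}'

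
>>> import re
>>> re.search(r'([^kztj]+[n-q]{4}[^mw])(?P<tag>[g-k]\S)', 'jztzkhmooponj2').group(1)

'hmoopon'

This matches one or more of any character except [kztj], then exactly 4 of a character in [n-q], then any character except [mw] (captured); then a character in [g-k], then a non-whitespace character (captured as 'tag').
`re.search` tries every starting position until one works.
The match spans [5:14] → 'hmooponj2'.
Captured: group 1 = 'hmoopon', group 2 = 'j2'.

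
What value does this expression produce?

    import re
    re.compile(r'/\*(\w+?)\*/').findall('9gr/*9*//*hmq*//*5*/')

['9', 'hmq', '5']

Matches: at [3:8] match '/*9*/', group 1 = '9'; at [8:15] match '/*hmq*/', group 1 = 'hmq'; at [15:20] match '/*5*/', group 1 = '5'.
One capturing group, so `findall` returns just the captured substring from each match — 3 in all.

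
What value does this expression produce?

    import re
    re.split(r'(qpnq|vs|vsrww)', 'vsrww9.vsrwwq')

Branches in `(...|...)` are attempted left-to-right; the first branch that allows the whole pattern to succeed is taken.
Matches to split on: at [0:2] → 'vs'; at [7:9] → 'vs'.
Because the pattern has a capturing group, `split` also inserts each captured text between the pieces.

['', 'vs', 'rww9.', 'vs', 'rwwq']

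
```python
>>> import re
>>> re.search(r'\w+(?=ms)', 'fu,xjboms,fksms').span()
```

(3, 7)

The positive lookaround only admits positions where the adjacent text matches; those characters stay outside the span.
`re.search` scans for the first position where the pattern succeeds.
The match spans [3:7] → 'xjbo'.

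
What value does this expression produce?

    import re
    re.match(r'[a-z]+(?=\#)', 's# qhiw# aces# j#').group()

The positive lookaround only admits positions where the adjacent text matches; those characters stay outside the span.
`re.match` only tries the pattern at the start of the string.
The match spans [0:1] → 's'.

's'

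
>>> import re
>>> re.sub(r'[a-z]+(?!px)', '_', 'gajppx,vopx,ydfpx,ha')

The negative lookaround is zero-width — it rules out positions where the adjacent text would match, without consuming anything.
Matches: at [0:6] → 'gajppx'; at [7:11] → 'vopx'; at [12:17] → 'ydfpx'; at [18:20] → 'ha'.
`sub` substitutes '_' at each match site.

'_,_,_,_'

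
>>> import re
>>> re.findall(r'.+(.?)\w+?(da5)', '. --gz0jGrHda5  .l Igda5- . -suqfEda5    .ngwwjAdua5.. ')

[('', 'da5')]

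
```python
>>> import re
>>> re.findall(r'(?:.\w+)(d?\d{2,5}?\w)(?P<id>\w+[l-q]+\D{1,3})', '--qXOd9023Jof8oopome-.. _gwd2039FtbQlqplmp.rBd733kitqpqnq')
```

[('23J', 'of8oopome-.'), ('39F', 'tbQlqplmp.rB'), ('33k', 'itqpqnq')]

With 2 capturing groups, `findall` returns a 2-tuple per match.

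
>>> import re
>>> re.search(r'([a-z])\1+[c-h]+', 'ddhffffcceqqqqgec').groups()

`\1` has to match the exact text group 1 already captured.
Unlike `match`, `search` isn't anchored — it looks for the pattern anywhere in the string.
The match spans [0:10] → 'ddhffffcce'.
Captured: group 1 = 'd'.

('d',)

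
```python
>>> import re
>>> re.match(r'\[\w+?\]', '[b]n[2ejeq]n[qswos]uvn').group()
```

'[b]'

`match` is anchored at position 0; if the pattern doesn't fit there, it returns None.
The match spans [0:3] → '[b]'.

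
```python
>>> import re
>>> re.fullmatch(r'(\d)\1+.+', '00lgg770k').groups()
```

The match spans [0:9] → '00lgg770k'.
Captured: group 1 = '0'.

('0',)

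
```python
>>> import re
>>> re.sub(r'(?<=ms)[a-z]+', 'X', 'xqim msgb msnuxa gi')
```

Lookahead/lookbehind check context without consuming it, so the matched span excludes the asserted characters.
Matches: at [7:9] → 'gb'; at [12:16] → 'nuxa'.
`sub` substitutes 'X' at each match site.

'xqim msX msX gi'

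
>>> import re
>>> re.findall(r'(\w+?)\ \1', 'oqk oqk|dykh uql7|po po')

`\1` is not a pattern — it's the concrete string captured by group 1, re-applied verbatim.
Because there's exactly one group, `findall` drops the full match and keeps group 1 from each hit.

['oqk', 'po']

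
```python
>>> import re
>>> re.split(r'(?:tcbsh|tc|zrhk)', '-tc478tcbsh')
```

['-', '478', '']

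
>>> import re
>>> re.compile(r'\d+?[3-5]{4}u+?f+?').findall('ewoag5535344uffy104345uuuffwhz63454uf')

['5535344uf', '104345uuuf', '63454uf']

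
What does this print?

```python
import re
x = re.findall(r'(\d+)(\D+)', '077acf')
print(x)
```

This matches one or more of a digit (captured); then one or more of a non-digit (captured).
Scanning left to right: at [0:6] match '077acf', groups = ('077', 'acf').
2 groups means the one result is a tuple of 2 captured strings — 1 here.

[('077', 'acf')]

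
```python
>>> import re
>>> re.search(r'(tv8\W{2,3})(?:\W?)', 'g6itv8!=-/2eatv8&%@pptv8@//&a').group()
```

'tv8!=-/'

This matches the literal 'tv8', then 2 to 3 of a non-word character (captured); then optionally a non-word character (non-capturing group).
`re.search` tries every starting position until one works.
The match spans [3:10] → 'tv8!=-/'.
Captured: group 1 = 'tv8!=-'.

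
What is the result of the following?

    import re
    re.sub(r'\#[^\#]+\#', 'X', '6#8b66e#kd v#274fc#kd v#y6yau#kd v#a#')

'6Xkd vXkd vXkd vX'

Matches: at [1:8] → '#8b66e#'; at [12:19] → '#274fc#'; at [23:30] → '#y6yau#'; at [34:37] → '#a#'.
Each match is replaced by 'X'.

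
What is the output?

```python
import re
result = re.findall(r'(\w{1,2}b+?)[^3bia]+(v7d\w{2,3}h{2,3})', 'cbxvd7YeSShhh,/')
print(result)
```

[]

`findall` packs the 2 group values into a tuple for every match.
Nothing in the string satisfies the pattern, so the list is empty.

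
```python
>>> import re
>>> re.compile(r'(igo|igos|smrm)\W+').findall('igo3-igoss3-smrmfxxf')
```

[]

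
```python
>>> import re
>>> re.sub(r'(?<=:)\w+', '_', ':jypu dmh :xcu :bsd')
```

Lookahead/lookbehind check context without consuming it, so the matched span excludes the asserted characters.
`sub` substitutes '_' at each match site.

':_ dmh :_ :_'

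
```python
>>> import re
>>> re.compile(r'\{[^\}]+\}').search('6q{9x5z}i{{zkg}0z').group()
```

`re.search` tries every starting position until one works.
The match spans [2:8] → '{9x5z}'.

'{9x5z}'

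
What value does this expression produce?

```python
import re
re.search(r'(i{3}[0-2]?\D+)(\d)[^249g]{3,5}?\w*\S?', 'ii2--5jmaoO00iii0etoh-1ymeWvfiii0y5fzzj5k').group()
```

'iii0etoh-1ymeWvfiii0y5fzzj5k'

Pattern: exactly 3 of a literal 'i', then optionally a character in [0-2], then one or more of a non-digit (captured); then a digit (captured); then 3 to 5 of any character except [249g] (lazy), then zero or more of a word character, then optionally a non-whitespace character.
Unlike `match`, `search` isn't anchored — it looks for the pattern anywhere in the string.
The match spans [13:41] → 'iii0etoh-1ymeWvfiii0y5fzzj5k'.
Captured: group 1 = 'iii0etoh-', group 2 = '1'.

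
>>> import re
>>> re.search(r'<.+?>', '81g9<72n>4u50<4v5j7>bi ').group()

'<72n>'

`search` walks the string left to right and returns the first match it finds.
The match spans [4:9] → '<72n>'.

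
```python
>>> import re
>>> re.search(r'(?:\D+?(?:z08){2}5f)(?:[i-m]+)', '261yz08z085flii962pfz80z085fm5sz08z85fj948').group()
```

'yz08z085flii'

The pattern matches one or more of a non-digit (lazy), then the literal 'z08' repeated 2 times, then the literal '5f' (non-capturing group); then one or more of a character in [i-m] (non-capturing group).
Unlike `match`, `search` isn't anchored — it looks for the pattern anywhere in the string.
The match spans [3:15] → 'yz08z085flii'.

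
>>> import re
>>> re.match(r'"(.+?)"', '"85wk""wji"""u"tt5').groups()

With the lazy modifier that quantifier settles for the fewest repetitions that let the rest of the pattern succeed (the atoms after it are unaffected and can still be greedy).
`match` is anchored at position 0; if the pattern doesn't fit there, it returns None.
The match spans [0:6] → '"85wk"'.
Captured: group 1 = '85wk'.

('85wk',)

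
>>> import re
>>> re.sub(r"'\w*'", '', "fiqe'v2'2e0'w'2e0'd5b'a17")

Matches: at [4:8] → "'v2'"; at [11:14] → "'w'"; at [17:22] → "'d5b'".
Every occurrence is swapped for ''.

'fiqe2e02e0a17'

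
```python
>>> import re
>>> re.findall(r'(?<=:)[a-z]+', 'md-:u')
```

The `(?=…)`/`(?<=…)` assertion just peeks at neighbouring text; it doesn't advance the match position.
With no groups in the pattern, `findall` gives back each whole match — 1 here.

['u']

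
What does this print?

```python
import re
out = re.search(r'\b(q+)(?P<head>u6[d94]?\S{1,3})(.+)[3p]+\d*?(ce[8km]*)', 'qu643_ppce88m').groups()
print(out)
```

('q', 'u643_', 'p', 'ce88m')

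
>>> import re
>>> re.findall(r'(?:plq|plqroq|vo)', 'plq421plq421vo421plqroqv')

`|` is ordered: at each position the engine commits to the first alternative that works.
No capturing groups, so `findall` returns the 4 full match strings.

['plq', 'plq', 'vo', 'plq']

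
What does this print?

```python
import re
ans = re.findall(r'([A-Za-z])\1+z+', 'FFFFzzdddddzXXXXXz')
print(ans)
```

`\1` has to match the exact text group 1 already captured.
Walking the string: at [0:6] match 'FFFFzz', group 1 = 'F'; at [6:12] match 'dddddz', group 1 = 'd'; at [12:18] match 'XXXXXz', group 1 = 'X'.
With a single group, `findall` returns only what that group captured — 3 items.

['F', 'd', 'X']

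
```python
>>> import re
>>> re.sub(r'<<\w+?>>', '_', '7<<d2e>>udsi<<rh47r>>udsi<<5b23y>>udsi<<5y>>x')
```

'7_udsi_udsi_udsi_x'

Matches: at [1:8] → '<<d2e>>'; at [12:21] → '<<rh47r>>'; at [25:34] → '<<5b23y>>'; at [38:44] → '<<5y>>'.
Every occurrence is swapped for '_'.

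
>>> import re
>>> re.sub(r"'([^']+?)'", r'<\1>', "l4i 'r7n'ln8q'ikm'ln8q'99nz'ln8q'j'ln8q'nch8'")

Matches: at [4:9] → "'r7n'"; at [13:18] → "'ikm'"; at [22:28] → "'99nz'"; at [32:35] → "'j'"; at [39:45] → "'nch8'".
The replacement refers to a captured group, so each match is rewritten using its own captured text.

'l4i <r7n>ln8q<ikm>ln8q<99nz>ln8q<j>ln8q<nch8>'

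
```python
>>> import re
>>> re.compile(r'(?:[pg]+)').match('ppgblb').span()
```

(0, 3)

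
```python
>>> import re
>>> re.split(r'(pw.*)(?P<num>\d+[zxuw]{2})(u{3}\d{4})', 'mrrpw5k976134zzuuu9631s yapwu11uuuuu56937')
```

This matches the literal 'pw', then zero or more of any character (captured); then one or more of a digit, then exactly 2 of one of [zxuw] (captured as 'num'); then exactly 3 of a literal 'u', then exactly 4 of a digit (captured).
Because the pattern has a capturing group, `split` also inserts each captured text between the pieces.

['mrr', 'pw5k976134zzuuu9631s yapwu1', '1uu', 'uuu5693', '7']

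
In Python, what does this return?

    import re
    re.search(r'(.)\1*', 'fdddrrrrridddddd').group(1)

'f'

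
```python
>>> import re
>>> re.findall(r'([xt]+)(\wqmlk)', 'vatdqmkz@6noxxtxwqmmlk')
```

With 2 capturing groups, `findall` returns a 2-tuple per match.
Nothing in the string satisfies the pattern, so the list is empty.

[]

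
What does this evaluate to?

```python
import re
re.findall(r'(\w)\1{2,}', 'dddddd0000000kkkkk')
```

A backreference is literal: `\1` must see the identical characters the first group matched.
`findall` collects group 1 from each match (3 total).

['d', '0', 'k']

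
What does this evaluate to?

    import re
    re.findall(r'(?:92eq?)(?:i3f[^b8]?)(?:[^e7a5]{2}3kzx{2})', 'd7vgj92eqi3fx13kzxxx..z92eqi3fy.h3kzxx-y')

['92eqi3fx13kzxx', '92eqi3fy.h3kzxx']

Pattern: the literal '92e', then optionally a literal 'q' (non-capturing group); then the literal 'i3f', then optionally any character except [b8] (non-capturing group); then exactly 2 of any character except [e7a5], then the literal '3kz', then exactly 2 of the literal 'x' (non-capturing group).
Walking the string: at [5:19] → '92eqi3fx13kzxx'; at [23:38] → '92eqi3fy.h3kzxx'.
With no groups in the pattern, `findall` gives back each whole match — 2 here.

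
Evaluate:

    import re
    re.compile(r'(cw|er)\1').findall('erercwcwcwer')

['er', 'cw']

`\1` has to match the exact text group 1 already captured.
One capturing group, so `findall` returns just the captured substring from each match — 2 in all.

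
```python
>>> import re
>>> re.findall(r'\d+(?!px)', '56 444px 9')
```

`(?!…)`/`(?<!…)` only lets a position through if the neighbouring text does NOT match; no characters are consumed.
`findall` yields the raw match text (3 of them) because the pattern has no groups.

['56', '44', '9']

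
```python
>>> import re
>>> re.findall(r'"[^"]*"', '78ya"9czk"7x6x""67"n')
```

['"9czk"', '""']

Matches: at [4:10] → '"9czk"'; at [14:16] → '""'.
No capturing groups, so `findall` returns the 2 full match strings.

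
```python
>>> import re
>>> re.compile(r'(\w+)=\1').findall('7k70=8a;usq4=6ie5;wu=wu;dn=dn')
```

['wu', 'dn']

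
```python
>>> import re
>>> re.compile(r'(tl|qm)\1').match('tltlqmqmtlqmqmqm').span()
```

After group 1 captures some text, `\1` only succeeds where that same text appears again.
`match` is anchored at position 0; if the pattern doesn't fit there, it returns None.
The match spans [0:4] → 'tltl'.
Captured: group 1 = 'tl'.

(0, 4)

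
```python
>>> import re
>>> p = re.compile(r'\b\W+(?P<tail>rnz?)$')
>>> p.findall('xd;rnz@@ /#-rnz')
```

['rnz']

This matches a word boundary (`\b`, zero-width); then one or more of a non-word character; then the literal 'rn', then optionally the literal 'z' (captured as 'tail'); then anchored at the end.
Scanning left to right: at [6:15] match '@@ /#-rnz', group 1 = 'rnz'.
One capturing group, so `findall` returns just the captured substring from the one match — 1 in all.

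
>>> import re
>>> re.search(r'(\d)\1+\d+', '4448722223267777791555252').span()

(0, 25)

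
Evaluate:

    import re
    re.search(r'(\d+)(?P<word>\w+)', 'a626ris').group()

'626ris'

This matches one or more of a digit (captured); then one or more of a word character (captured as 'word').
The match spans [1:7] → '626ris'.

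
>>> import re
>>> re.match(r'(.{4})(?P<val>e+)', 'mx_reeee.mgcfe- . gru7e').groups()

('mx_r', 'eeee')

The match spans [0:8] → 'mx_reeee'.
Captured: group 1 = 'mx_r', group 2 = 'eeee'.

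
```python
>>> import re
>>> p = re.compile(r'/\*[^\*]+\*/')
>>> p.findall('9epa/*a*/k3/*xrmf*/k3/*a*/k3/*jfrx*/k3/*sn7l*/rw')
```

['/*a*/', '/*xrmf*/', '/*a*/', '/*jfrx*/', '/*sn7l*/']

Since nothing is captured, `findall` lists the 5 matched substrings directly.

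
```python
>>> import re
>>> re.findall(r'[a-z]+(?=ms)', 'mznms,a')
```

Lookahead/lookbehind check context without consuming it, so the matched span excludes the asserted characters.
Matches: at [0:3] → 'mzn'.
With no groups in the pattern, `findall` gives back each whole match — 1 here.

['mzn']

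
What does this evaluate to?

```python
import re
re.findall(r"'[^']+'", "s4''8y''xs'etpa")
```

Matches: at [3:7] → "'8y'"; at [7:11] → "'xs'".
Since nothing is captured, `findall` lists the 2 matched substrings directly.

["'8y'", "'xs'"]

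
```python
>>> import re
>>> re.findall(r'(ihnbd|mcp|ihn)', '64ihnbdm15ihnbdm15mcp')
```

Branches in `(...|...)` are attempted left-to-right; the first branch that allows the whole pattern to succeed is taken.
Matches: at [2:7] match 'ihnbd', group 1 = 'ihnbd'; at [10:15] match 'ihnbd', group 1 = 'ihnbd'; at [18:21] match 'mcp', group 1 = 'mcp'.
Because there's exactly one group, `findall` drops the full match and keeps group 1 from each hit.

['ihnbd', 'ihnbd', 'mcp']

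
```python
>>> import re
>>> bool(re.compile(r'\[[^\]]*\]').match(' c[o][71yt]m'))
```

False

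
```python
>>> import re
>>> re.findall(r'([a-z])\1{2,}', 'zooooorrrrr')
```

After group 1 captures some text, `\1` only succeeds where that same text appears again.
Walking the string: at [1:6] match 'ooooo', group 1 = 'o'; at [6:11] match 'rrrrr', group 1 = 'r'.
With a single group, `findall` returns only what that group captured — 2 items.

['o', 'r']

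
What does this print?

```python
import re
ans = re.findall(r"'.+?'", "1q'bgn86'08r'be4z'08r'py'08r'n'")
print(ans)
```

["'bgn86'", "'be4z'", "'py'", "'n'"]

The `?` after the quantifier makes it lazy — it takes as little as possible before letting the rest of the pattern try.
`findall` yields the raw match text (4 of them) because the pattern has no groups.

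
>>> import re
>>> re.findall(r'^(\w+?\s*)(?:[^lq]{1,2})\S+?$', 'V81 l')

['V8']

This matches anchored at the start of the string; then one or more of a word character (lazy), then zero or more of whitespace (captured); then 1 to 2 of any character except [lq] (non-capturing group); then one or more of a non-whitespace character (lazy); then anchored at the end.
One capturing group, so `findall` returns just the captured substring from the one match — 1 in all.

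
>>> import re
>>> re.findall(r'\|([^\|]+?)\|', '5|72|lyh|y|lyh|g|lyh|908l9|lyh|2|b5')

['72', 'y', 'g', '908l9', '2']

Scanning left to right: at [1:5] match '|72|', group 1 = '72'; at [8:11] match '|y|', group 1 = 'y'; at [14:17] match '|g|', group 1 = 'g'; at [20:27] match '|908l9|', group 1 = '908l9'; at [30:33] match '|2|', group 1 = '2'.
With a single group, `findall` returns only what that group captured — 5 items.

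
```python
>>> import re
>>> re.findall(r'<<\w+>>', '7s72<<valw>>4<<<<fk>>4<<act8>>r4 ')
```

['<<valw>>', '<<fk>>', '<<act8>>']

With no groups in the pattern, `findall` gives back each whole match — 3 here.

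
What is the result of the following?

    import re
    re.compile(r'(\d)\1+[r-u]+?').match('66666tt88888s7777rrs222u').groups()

('6',)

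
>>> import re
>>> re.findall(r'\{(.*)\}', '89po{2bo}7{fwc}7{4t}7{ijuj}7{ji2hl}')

['2bo}7{fwc}7{4t}7{ijuj}7{ji2hl']

One capturing group, so `findall` returns just the captured substring from the one match — 1 in all.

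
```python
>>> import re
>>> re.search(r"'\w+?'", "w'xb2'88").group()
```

"'xb2'"

`search` walks the string left to right and returns the first match it finds.
The match spans [1:6] → "'xb2'".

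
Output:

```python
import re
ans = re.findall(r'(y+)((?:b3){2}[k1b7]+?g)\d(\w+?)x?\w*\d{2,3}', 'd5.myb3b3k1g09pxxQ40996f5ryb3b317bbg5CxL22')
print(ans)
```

[('y', 'b3b3k1g', '9')]

Pattern: one or more of a literal 'y' (captured); then the literal 'b3' repeated 2 times, then one or more of one of [k1b7] (lazy), then a literal 'g' (captured); then a digit; then one or more of a word character (lazy) (captured); then optionally a literal 'x', then zero or more of a word character, then 2 to 3 of a digit.
Walking the string: at [4:42] match 'yb3b3k1g09pxxQ40996f5ryb3b317bbg5CxL22', groups = ('y', 'b3b3k1g', '9').
Multiple groups make `findall` return tuples — one 3-tuple for the one match.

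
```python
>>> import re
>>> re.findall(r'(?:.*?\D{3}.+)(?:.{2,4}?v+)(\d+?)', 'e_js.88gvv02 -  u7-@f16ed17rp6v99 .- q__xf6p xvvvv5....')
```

['5']

The pattern matches zero or more of any character (lazy), then exactly 3 of a non-digit, then one or more of any character (non-capturing group); then 2 to 4 of any character (lazy), then one or more of the literal 'v' (non-capturing group); then one or more of a digit (lazy) (captured).
Matches: at [0:51] match 'e_js.88gvv02 -  u7-@f16ed17rp6v99 .- q__xf6p xvvvv5', group 1 = '5'.
Because there's exactly one group, `findall` drops the full match and keeps group 1 from the one hit.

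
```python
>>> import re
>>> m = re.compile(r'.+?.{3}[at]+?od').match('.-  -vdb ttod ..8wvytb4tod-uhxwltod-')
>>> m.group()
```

With `match`, the pattern is implicitly anchored at the beginning.
The match spans [0:13] → '.-  -vdb ttod'.

'.-  -vdb ttod'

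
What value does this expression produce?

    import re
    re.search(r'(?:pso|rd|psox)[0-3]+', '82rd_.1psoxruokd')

None

Here the pattern never matches, so the call returns None.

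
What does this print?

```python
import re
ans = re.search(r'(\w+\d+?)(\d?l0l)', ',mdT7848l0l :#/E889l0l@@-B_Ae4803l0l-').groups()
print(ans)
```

('mdT7848', 'l0l')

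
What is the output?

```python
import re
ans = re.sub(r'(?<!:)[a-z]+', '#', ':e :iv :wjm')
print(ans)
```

:e :i# :w#

A negative assertion filters positions out without eating any characters.
Matches: at [5:6] → 'v'; at [9:11] → 'jm'.
Each match is replaced by '#'.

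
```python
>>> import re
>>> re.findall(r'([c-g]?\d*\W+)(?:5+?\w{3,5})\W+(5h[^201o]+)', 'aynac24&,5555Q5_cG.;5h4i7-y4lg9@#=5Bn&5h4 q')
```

[('c24&,', '5h4i7-y4lg9@#=5Bn&5h4 q')]

2 groups means the one result is a tuple of 2 captured strings — 1 here.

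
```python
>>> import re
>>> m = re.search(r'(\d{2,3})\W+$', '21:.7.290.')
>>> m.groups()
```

('290',)

The match spans [6:10] → '290.'.
Captured: group 1 = '290'.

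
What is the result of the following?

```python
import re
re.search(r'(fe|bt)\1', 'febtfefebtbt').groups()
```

('fe',)

The backreference `\1` re-matches whatever the first group consumed, character for character.
`re.search` scans for the first position where the pattern succeeds.
The match spans [4:8] → 'fefe'.
Captured: group 1 = 'fe'.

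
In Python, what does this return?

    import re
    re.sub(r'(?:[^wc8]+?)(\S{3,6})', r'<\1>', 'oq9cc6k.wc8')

'<q9cc6k><wc8>'

Pattern: one or more of any character except [wc8] (lazy) (non-capturing group); then 3 to 6 of a non-whitespace character (captured).
The `?` after the quantifier makes it lazy — it takes as little as possible before letting the rest of the pattern try.
Matches: at [0:7] → 'oq9cc6k'; at [7:11] → '.wc8'.
The replacement refers to a captured group, so each match is rewritten using its own captured text.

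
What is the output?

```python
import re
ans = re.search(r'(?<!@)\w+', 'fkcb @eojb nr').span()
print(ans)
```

The negative lookahead/lookbehind blocks any match where the forbidden context is present.
The match spans [0:4] → 'fkcb'.

(0, 4)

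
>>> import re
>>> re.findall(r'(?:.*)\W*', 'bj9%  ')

['bj9%  ', '']

Pattern: zero or more of any character (non-capturing group); then zero or more of a non-word character.
Walking the string: at [0:6] → 'bj9%  '; at [6:6] → ''.
Since nothing is captured, `findall` lists the 2 matched substrings directly.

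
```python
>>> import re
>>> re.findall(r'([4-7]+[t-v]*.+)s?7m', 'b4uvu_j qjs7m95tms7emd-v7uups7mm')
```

['4uvu_j qjs7m95tms7emd-v7uups']

This matches one or more of a character in [4-7], then zero or more of a character in [t-v], then one or more of any character (captured); then optionally the literal 's', then the literal '7m'.
Walking the string: at [1:31] match '4uvu_j qjs7m95tms7emd-v7uups7m', group 1 = '4uvu_j qjs7m95tms7emd-v7uups'.
One capturing group, so `findall` returns just the captured substring from the one match — 1 in all.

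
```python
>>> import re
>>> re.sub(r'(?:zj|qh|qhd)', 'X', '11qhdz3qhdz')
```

Alternation tries branches left to right and keeps the first one that lets the overall match succeed at that position.
Matches: at [2:4] → 'qh'; at [7:9] → 'qh'.
Every occurrence is swapped for 'X'.

'11Xdz3Xdz'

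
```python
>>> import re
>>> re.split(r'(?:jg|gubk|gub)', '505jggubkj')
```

Alternation tries branches left to right and keeps the first one that lets the overall match succeed at that position.
Matches to split on: at [3:5] → 'jg'; at [5:9] → 'gubk'.
`split` removes every match and returns the 3 fragments in between.

['505', '', 'j']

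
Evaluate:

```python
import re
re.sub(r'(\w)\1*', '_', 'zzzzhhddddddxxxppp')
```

'_____'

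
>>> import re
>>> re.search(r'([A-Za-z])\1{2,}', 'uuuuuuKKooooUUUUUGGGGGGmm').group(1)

'u'

The match spans [0:6] → 'uuuuuu'.
Captured: group 1 = 'u'.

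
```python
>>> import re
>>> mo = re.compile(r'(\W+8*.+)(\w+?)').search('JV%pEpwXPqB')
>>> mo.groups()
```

('%pEpwXPq', 'B')

Pattern: one or more of a non-word character, then zero or more of a literal '8', then one or more of any character (captured); then one or more of a word character (lazy) (captured).
`re.search` scans for the first position where the pattern succeeds.
The match spans [2:11] → '%pEpwXPqB'.
Captured: group 1 = '%pEpwXPq', group 2 = 'B'.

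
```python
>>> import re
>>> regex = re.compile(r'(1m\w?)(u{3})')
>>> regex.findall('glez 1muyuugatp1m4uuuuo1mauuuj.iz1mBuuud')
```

The pattern matches the literal '1m', then optionally a word character (captured); then exactly 3 of a literal 'u' (captured).
Walking the string: at [15:21] match '1m4uuu', groups = ('1m4', 'uuu'); at [23:29] match '1mauuu', groups = ('1ma', 'uuu'); at [33:39] match '1mBuuu', groups = ('1mB', 'uuu').
Multiple groups make `findall` return tuples — one 2-tuple for each match.

[('1m4', 'uuu'), ('1ma', 'uuu'), ('1mB', 'uuu')]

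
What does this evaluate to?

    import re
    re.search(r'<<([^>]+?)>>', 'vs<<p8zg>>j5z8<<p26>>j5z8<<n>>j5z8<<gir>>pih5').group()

The match spans [2:10] → '<<p8zg>>'.

'<<p8zg>>'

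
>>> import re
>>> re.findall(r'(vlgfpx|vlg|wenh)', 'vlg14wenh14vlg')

['vlg', 'wenh', 'vlg']

Matches: at [0:3] match 'vlg', group 1 = 'vlg'; at [5:9] match 'wenh', group 1 = 'wenh'; at [11:14] match 'vlg', group 1 = 'vlg'.
With a single group, `findall` returns only what that group captured — 3 items.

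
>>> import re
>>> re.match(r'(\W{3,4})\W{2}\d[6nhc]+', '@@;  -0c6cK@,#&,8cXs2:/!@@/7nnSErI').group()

The pattern matches 3 to 4 of a non-word character (captured); then exactly 2 of a non-word character, then a digit; then one or more of one of [6nhc].
`match` is anchored at position 0; if the pattern doesn't fit there, it returns None.
The match spans [0:10] → '@@;  -0c6c'.
Captured: group 1 = '@@; '.

'@@;  -0c6c'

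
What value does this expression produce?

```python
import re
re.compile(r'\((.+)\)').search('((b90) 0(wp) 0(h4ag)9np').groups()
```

Unlike `match`, `search` isn't anchored — it looks for the pattern anywhere in the string.
The match spans [0:20] → '((b90) 0(wp) 0(h4ag)'.
Captured: group 1 = '(b90) 0(wp) 0(h4ag'.

('(b90) 0(wp) 0(h4ag',)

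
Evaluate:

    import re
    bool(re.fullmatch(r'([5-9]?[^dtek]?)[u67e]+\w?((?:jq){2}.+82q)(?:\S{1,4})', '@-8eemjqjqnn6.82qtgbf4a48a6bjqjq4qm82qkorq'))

False

`re.fullmatch` requires the pattern to consume the entire string.
Here the string isn't matched end-to-end, so the call returns None, and `bool(None)` is False.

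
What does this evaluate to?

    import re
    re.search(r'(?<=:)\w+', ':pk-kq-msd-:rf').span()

(1, 3)

Lookahead/lookbehind check context without consuming it, so the matched span excludes the asserted characters.
The match spans [1:3] → 'pk'.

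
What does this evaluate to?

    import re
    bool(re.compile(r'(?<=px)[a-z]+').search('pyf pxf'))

True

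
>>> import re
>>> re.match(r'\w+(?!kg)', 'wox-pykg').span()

The negative lookaround is zero-width — it rules out positions where the adjacent text would match, without consuming anything.
`match` is anchored at position 0; if the pattern doesn't fit there, it returns None.
The match spans [0:3] → 'wox'.

(0, 3)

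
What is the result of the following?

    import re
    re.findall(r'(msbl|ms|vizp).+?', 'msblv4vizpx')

['msbl', 'vizp']

Alternation tries branches left to right and keeps the first one that lets the overall match succeed at that position.
Scanning left to right: at [0:5] match 'msblv', group 1 = 'msbl'; at [6:11] match 'vizpx', group 1 = 'vizp'.
Because there's exactly one group, `findall` drops the full match and keeps group 1 from each hit.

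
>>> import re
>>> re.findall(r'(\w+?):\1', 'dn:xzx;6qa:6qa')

`\1` has to match the exact text group 1 already captured.
Scanning left to right: at [7:14] match '6qa:6qa', group 1 = '6qa'.
`findall` collects group 1 from the one match (1 total).

['6qa']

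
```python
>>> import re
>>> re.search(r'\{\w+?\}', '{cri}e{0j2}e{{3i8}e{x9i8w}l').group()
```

'{cri}'

`search` walks the string left to right and returns the first match it finds.
The match spans [0:5] → '{cri}'.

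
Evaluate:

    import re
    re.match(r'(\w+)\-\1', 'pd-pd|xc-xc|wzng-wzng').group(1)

The match spans [0:5] → 'pd-pd'.
Captured: group 1 = 'pd'.

'pd'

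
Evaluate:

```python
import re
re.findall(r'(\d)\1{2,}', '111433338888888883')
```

The backreference `\1` re-matches whatever the first group consumed, character for character.
Walking the string: at [0:3] match '111', group 1 = '1'; at [4:8] match '3333', group 1 = '3'; at [8:17] match '888888888', group 1 = '8'.
With a single group, `findall` returns only what that group captured — 3 items.

['1', '3', '8']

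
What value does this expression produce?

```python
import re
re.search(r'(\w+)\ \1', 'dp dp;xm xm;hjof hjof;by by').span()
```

(0, 5)

A backreference is literal: `\1` must see the identical characters the first group matched.
The match spans [0:5] → 'dp dp'.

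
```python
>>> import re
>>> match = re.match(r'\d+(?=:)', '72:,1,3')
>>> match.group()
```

The lookaround is zero-width — it requires the adjacent text to match without consuming it, so the asserted text isn't part of the match.
With `match`, the pattern is implicitly anchored at the beginning.
The match spans [0:2] → '72'.

'72'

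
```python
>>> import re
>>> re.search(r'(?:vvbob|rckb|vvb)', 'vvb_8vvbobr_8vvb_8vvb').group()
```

'vvb'

The match spans [0:3] → 'vvb'.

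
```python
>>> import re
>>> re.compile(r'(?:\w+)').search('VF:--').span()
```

(0, 2)

The pattern matches one or more of a word character (non-capturing group).
`re.search` scans for the first position where the pattern succeeds.
The match spans [0:2] → 'VF'.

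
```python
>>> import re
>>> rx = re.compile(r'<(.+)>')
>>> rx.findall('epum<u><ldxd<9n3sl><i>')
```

`findall` collects group 1 from the one match (1 total).

['u><ldxd<9n3sl><i']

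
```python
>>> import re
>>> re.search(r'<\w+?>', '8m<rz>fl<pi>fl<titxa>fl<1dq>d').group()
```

'<rz>'

`search` walks the string left to right and returns the first match it finds.
The match spans [2:6] → '<rz>'.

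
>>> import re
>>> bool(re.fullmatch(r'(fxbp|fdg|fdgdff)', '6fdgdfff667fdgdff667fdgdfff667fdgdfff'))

`re.fullmatch` requires the pattern to consume the entire string.
Here there's no way to consume every character, so the call returns None, and `bool(None)` is False.

False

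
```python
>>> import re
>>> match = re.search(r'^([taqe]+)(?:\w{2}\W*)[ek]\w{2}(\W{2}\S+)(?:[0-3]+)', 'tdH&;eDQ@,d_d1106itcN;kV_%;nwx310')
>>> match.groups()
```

The pattern matches anchored at the start of the string; then one or more of one of [taqe] (captured); then exactly 2 of a word character, then zero or more of a non-word character (non-capturing group); then one of [ek], then exactly 2 of a word character; then exactly 2 of a non-word character, then one or more of a non-whitespace character (captured); then one or more of a character in [0-3] (non-capturing group).
`re.search` tries every starting position until one works.
The match spans [0:33] → 'tdH&;eDQ@,d_d1106itcN;kV_%;nwx310'.
Captured: group 1 = 't', group 2 = '@,d_d1106itcN;kV_%;nwx31'.

('t', '@,d_d1106itcN;kV_%;nwx31')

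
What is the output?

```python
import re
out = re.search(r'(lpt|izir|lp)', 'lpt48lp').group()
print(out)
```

The regex engine tests alternatives in the order written; an earlier branch that matches wins even if a later one would match more.
`re.search` tries every starting position until one works.
The match spans [0:3] → 'lpt'.
Captured: group 1 = 'lpt'.

lpt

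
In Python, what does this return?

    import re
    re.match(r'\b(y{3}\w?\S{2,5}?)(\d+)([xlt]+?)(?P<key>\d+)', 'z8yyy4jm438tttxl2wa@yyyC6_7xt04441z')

With `match`, the pattern is implicitly anchored at the beginning.
Here the pattern fails at index 0, so the call returns None.

None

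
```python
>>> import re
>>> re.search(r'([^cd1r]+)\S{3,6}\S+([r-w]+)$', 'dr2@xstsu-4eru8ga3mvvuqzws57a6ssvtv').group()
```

Pattern: one or more of any character except [cd1r] (captured); then 3 to 6 of a non-whitespace character, then one or more of a non-whitespace character; then one or more of a character in [r-w] (captured); then anchored at the end.
`re.search` tries every starting position until one works.
The match spans [2:35] → '2@xstsu-4eru8ga3mvvuqzws57a6ssvtv'.
Captured: group 1 = '2@xstsu-4e', group 2 = 'v'.

'2@xstsu-4eru8ga3mvvuqzws57a6ssvtv'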